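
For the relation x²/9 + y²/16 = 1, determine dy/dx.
Differentiate both sides with respect to x, treating y as y(x). By the chain rule, any term containing y contributes a factor of y' = dy/dx when we differentiate it.

Move every term to one side and write the relation as F(x, y) = 0. Term by term,
  d/dx[x^2/9] = 2x/9
  d/dx[y^2/16] = y·y'/8
  d/dx[-1] = 0

The pieces without y' make up ∂F/∂x and the coefficient of y' is ∂F/∂y:
  ∂F/∂x = 2x/9,
  ∂F/∂y = y/8.

Since d/dx[F] = ∂F/∂x + (∂F/∂y)·y' = 0, solve for y':
  (∂F/∂y)·y' = -∂F/∂x
  dy/dx = -(∂F/∂x)/(∂F/∂y) = -(2x/9)/(y/8) = -16x/(9y)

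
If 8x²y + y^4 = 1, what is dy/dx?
Differentiate both sides with respect to x, treating y as y(x). By the chain rule, any term containing y contributes a factor of y' = dy/dx when we differentiate it.

Move every term to one side and write the relation as F(x, y) = 0. Term by term,
  d/dx[8x^2y] = 8x^2·y' + 16xy
  d/dx[y^4] = 4y^3·y'
  d/dx[-1] = 0

The pieces without y' make up ∂F/∂x and the coefficient of y' is ∂F/∂y:
  ∂F/∂x = 16xy,
  ∂F/∂y = 8x^2 + 4y^3.

Since d/dx[F] = ∂F/∂x + (∂F/∂y)·y' = 0, solve for y':
  (∂F/∂y)·y' = -∂F/∂x
  dy/dx = -(∂F/∂x)/(∂F/∂y) = -(16xy)/(8x^2 + 4y^3) = -4xy/(2x^2 + y^3)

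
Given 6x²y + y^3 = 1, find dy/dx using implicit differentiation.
Differentiate the relation implicitly: treat y = y(x) and apply the chain rule, so every y-derivative picks up a y' = dy/dx factor.

With everything moved to the left-hand side, differentiate term by term:
  d/dx[6x^2y] = 6x^2·y' + 12xy
  d/dx[y^3] = 3y^2·y'
  d/dx[-1] = 0

Separating the contributions that come from x directly and those that come through y:
  without y':      12xy
  multiplying y':  6x^2 + 3y^2

so (12xy) + (6x^2 + 3y^2)·y' = 0, and therefore
  dy/dx = -(12xy)/(6x^2 + 3y^2) = -4xy/(2x^2 + y^2)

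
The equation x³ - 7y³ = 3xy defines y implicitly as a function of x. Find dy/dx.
Differentiate the relation implicitly: treat y = y(x) and apply the chain rule, so every y-derivative picks up a y' = dy/dx factor.

With everything moved to the left-hand side, differentiate term by term:
  d/dx[x^3] = 3x^2
  d/dx[-3xy] = -3x·y' - 3y
  d/dx[-7y^3] = -21y^2·y'

Separating the contributions that come from x directly and those that come through y:
  without y':      3x^2 - 3y
  multiplying y':  -3x - 21y^2

so (3x^2 - 3y) + (-3x - 21y^2)·y' = 0, and therefore
  dy/dx = -(3x^2 - 3y)/(-3x - 21y^2) = (x^2 - y)/(x + 7y^2)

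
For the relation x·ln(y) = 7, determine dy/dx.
Differentiate both sides with respect to x, treating y as y(x). By the chain rule, any term containing y contributes a factor of y' = dy/dx when we differentiate it.

Move every term to one side and write the relation as F(x, y) = 0. Term by term,
  d/dx[x·ln(y)] = x·y'/y + ln(y)
  d/dx[-7] = 0

The pieces without y' make up ∂F/∂x and the coefficient of y' is ∂F/∂y:
  ∂F/∂x = ln(y),
  ∂F/∂y = x/y.

Since d/dx[F] = ∂F/∂x + (∂F/∂y)·y' = 0, solve for y':
  (∂F/∂y)·y' = -∂F/∂x
  dy/dx = -(∂F/∂x)/(∂F/∂y) = -(ln(y))/(x/y) = -y·ln(y)/x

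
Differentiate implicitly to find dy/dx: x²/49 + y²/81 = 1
Differentiate both sides with respect to x, treating y as y(x). By the chain rule, any term containing y contributes a factor of y' = dy/dx when we differentiate it.

Move every term to one side and write the relation as F(x, y) = 0. Term by term,
  d/dx[x^2/49] = 2x/49
  d/dx[y^2/81] = 2y·y'/81
  d/dx[-1] = 0

The pieces without y' make up ∂F/∂x and the coefficient of y' is ∂F/∂y:
  ∂F/∂x = 2x/49,
  ∂F/∂y = 2y/81.

Since d/dx[F] = ∂F/∂x + (∂F/∂y)·y' = 0, solve for y':
  (∂F/∂y)·y' = -∂F/∂x
  dy/dx = -(∂F/∂x)/(∂F/∂y) = -(2x/49)/(2y/81) = -81x/(49y)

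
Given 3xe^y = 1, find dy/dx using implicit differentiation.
Differentiate both sides with respect to x, treating y as y(x). By the chain rule, any term containing y contributes a factor of y' = dy/dx when we differentiate it.

Move every term to one side and write the relation as F(x, y) = 0. Term by term,
  d/dx[3x·e^(y)] = 3x·y'·e^(y) + 3e^(y)
  d/dx[-1] = 0

The pieces without y' make up ∂F/∂x and the coefficient of y' is ∂F/∂y:
  ∂F/∂x = 3e^(y),
  ∂F/∂y = 3x·e^(y).

Since d/dx[F] = ∂F/∂x + (∂F/∂y)·y' = 0, solve for y':
  (∂F/∂y)·y' = -∂F/∂x
  dy/dx = -(∂F/∂x)/(∂F/∂y) = -(3e^(y))/(3x·e^(y)) = -1/x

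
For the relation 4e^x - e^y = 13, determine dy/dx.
Apply d/dx to both sides, remembering that y depends on x. Each occurrence of y therefore brings in a y' = dy/dx via the chain rule.

With F(x, y) equal to the left-hand side minus the right, differentiate F term by term:
  d/dx[4e^(x)] = 4e^(x)
  d/dx[-e^(y)] = -y'·e^(y)
  d/dx[-13] = 0
Adding these up, d/dx[F] = 0 becomes
  (4e^(x)) + (-e^(y))·y' = 0,
so isolating y',
  dy/dx = -(4e^(x))/(-e^(y)) = 4e^(x - y)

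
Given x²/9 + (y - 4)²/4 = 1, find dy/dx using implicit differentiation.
Take d/dx of both sides. Since y is implicitly a function of x, the chain rule attaches a y' = dy/dx factor whenever we differentiate through y.

Set F(x, y) = (left side) − (right side), so the curve is F = 0. Differentiating each term of F:
  d/dx[x^2/9] = 2x/9
  d/dx[(y - 4)^2/4] = y'(y - 4)/2
  d/dx[-1] = 0

Collecting, the y'-free part is the partial derivative in x and the y' coefficient is the partial derivative in y:
  ∂F/∂x = 2x/9
  ∂F/∂y = y/2 - 2

so d/dx[F(x, y(x))] = ∂F/∂x + (∂F/∂y)·y' = 0. Rearranging,
  dy/dx = -(∂F/∂x)/(∂F/∂y) = -(2x/9)/(y/2 - 2)
        = -(2x/9)/((y - 4)/2) = -4x/(9y - 36)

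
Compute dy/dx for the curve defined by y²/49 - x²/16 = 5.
Differentiate both sides with respect to x, treating y as y(x). By the chain rule, any term containing y contributes a factor of y' = dy/dx when we differentiate it.

Move every term to one side and write the relation as F(x, y) = 0. Term by term,
  d/dx[-x^2/16] = -x/8
  d/dx[y^2/49] = 2y·y'/49
  d/dx[-5] = 0

The pieces without y' make up ∂F/∂x and the coefficient of y' is ∂F/∂y:
  ∂F/∂x = -x/8,
  ∂F/∂y = 2y/49.

Since d/dx[F] = ∂F/∂x + (∂F/∂y)·y' = 0, solve for y':
  (∂F/∂y)·y' = -∂F/∂x
  dy/dx = -(∂F/∂x)/(∂F/∂y) = -(-x/8)/(2y/49) = 49x/(16y)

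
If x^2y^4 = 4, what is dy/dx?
Apply d/dx to both sides, remembering that y depends on x. Each occurrence of y therefore brings in a y' = dy/dx via the chain rule.

With F(x, y) equal to the left-hand side minus the right, differentiate F term by term:
  d/dx[x^2y^4] = 4x^2y^3·y' + 2xy^4
  d/dx[-4] = 0
Adding these up, d/dx[F] = 0 becomes
  (2xy^4) + (4x^2y^3)·y' = 0,
so isolating y',
  dy/dx = -(2xy^4)/(4x^2y^3) = -y/(2x)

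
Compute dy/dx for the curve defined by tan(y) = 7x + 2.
Apply d/dx to both sides, remembering that y depends on x. Each occurrence of y therefore brings in a y' = dy/dx via the chain rule.

With F(x, y) equal to the left-hand side minus the right, differentiate F term by term:
  d/dx[-7x] = -7
  d/dx[tan(y)] = y'(tan(y)^2 + 1)
  d/dx[-2] = 0
Adding these up, d/dx[F] = 0 becomes
  (-7) + (tan(y)^2 + 1)·y' = 0,
so isolating y',
  dy/dx = -(-7)/(tan(y)^2 + 1) = 7cos(y)^2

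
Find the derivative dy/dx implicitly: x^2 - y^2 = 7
Differentiate the relation implicitly: treat y = y(x) and apply the chain rule, so every y-derivative picks up a y' = dy/dx factor.

With everything moved to the left-hand side, differentiate term by term:
  d/dx[x^2] = 2x
  d/dx[-y^2] = -2y·y'
  d/dx[-7] = 0

Separating the contributions that come from x directly and those that come through y:
  without y':      2x
  multiplying y':  -2y

so (2x) + (-2y)·y' = 0, and therefore
  dy/dx = -(2x)/(-2y) = x/y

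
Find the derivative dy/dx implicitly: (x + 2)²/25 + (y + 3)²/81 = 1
Take d/dx of both sides. Since y is implicitly a function of x, the chain rule attaches a y' = dy/dx factor whenever we differentiate through y.

Set F(x, y) = (left side) − (right side), so the curve is F = 0. Differentiating each term of F:
  d/dx[(x + 2)^2/25] = 2x/25 + 4/25
  d/dx[(y + 3)^2/81] = 2·y'(y + 3)/81
  d/dx[-1] = 0

Collecting, the y'-free part is the partial derivative in x and the y' coefficient is the partial derivative in y:
  ∂F/∂x = 2x/25 + 4/25
  ∂F/∂y = 2y/81 + 2/27

so d/dx[F(x, y(x))] = ∂F/∂x + (∂F/∂y)·y' = 0. Rearranging,
  dy/dx = -(∂F/∂x)/(∂F/∂y) = -(2x/25 + 4/25)/(2y/81 + 2/27)
        = -(2(x + 2)/25)/(2(y + 3)/81) = 81(-x - 2)/(25(y + 3))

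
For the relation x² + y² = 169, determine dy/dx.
Differentiate the relation implicitly: treat y = y(x) and apply the chain rule, so every y-derivative picks up a y' = dy/dx factor.

With everything moved to the left-hand side, differentiate term by term:
  d/dx[x^2] = 2x
  d/dx[y^2] = 2y·y'
  d/dx[-169] = 0

Separating the contributions that come from x directly and those that come through y:
  without y':      2x
  multiplying y':  2y

so (2x) + (2y)·y' = 0, and therefore
  dy/dx = -(2x)/(2y) = -x/y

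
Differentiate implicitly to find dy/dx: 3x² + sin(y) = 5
Take d/dx of both sides. Since y is implicitly a function of x, the chain rule attaches a y' = dy/dx factor whenever we differentiate through y.

Set F(x, y) = (left side) − (right side), so the curve is F = 0. Differentiating each term of F:
  d/dx[3x^2] = 6x
  d/dx[sin(y)] = y'·cos(y)
  d/dx[-5] = 0

Collecting, the y'-free part is the partial derivative in x and the y' coefficient is the partial derivative in y:
  ∂F/∂x = 6x
  ∂F/∂y = cos(y)

so d/dx[F(x, y(x))] = ∂F/∂x + (∂F/∂y)·y' = 0. Rearranging,
  dy/dx = -(∂F/∂x)/(∂F/∂y) = -(6x)/(cos(y)) = -6x/cos(y)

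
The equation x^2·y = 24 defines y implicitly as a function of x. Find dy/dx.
Take d/dx of both sides. Since y is implicitly a function of x, the chain rule attaches a y' = dy/dx factor whenever we differentiate through y.

Set F(x, y) = (left side) − (right side), so the curve is F = 0. Differentiating each term of F:
  d/dx[x^2y] = x^2·y' + 2xy
  d/dx[-24] = 0

Collecting, the y'-free part is the partial derivative in x and the y' coefficient is the partial derivative in y:
  ∂F/∂x = 2xy
  ∂F/∂y = x^2

so d/dx[F(x, y(x))] = ∂F/∂x + (∂F/∂y)·y' = 0. Rearranging,
  dy/dx = -(∂F/∂x)/(∂F/∂y) = -(2xy)/(x^2) = -2y/x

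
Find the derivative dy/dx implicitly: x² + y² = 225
Apply d/dx to both sides, remembering that y depends on x. Each occurrence of y therefore brings in a y' = dy/dx via the chain rule.

With F(x, y) equal to the left-hand side minus the right, differentiate F term by term:
  d/dx[x^2] = 2x
  d/dx[y^2] = 2y·y'
  d/dx[-225] = 0
Adding these up, d/dx[F] = 0 becomes
  (2x) + (2y)·y' = 0,
so isolating y',
  dy/dx = -(2x)/(2y) = -x/y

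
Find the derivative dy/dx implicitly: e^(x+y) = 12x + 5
Differentiate both sides with respect to x, treating y as y(x). By the chain rule, any term containing y contributes a factor of y' = dy/dx when we differentiate it.

Move every term to one side and write the relation as F(x, y) = 0. Term by term,
  d/dx[-12x] = -12
  d/dx[e^(x + y)] = (y' + 1)·e^(x + y)
  d/dx[-5] = 0

The pieces without y' make up ∂F/∂x and the coefficient of y' is ∂F/∂y:
  ∂F/∂x = e^(x + y) - 12,
  ∂F/∂y = e^(x + y).

Since d/dx[F] = ∂F/∂x + (∂F/∂y)·y' = 0, solve for y':
  (∂F/∂y)·y' = -∂F/∂x
  dy/dx = -(∂F/∂x)/(∂F/∂y) = -(e^(x + y) - 12)/(e^(x + y)) = 12e^(-x - y) - 1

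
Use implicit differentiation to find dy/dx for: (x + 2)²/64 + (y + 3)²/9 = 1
Differentiate the relation implicitly: treat y = y(x) and apply the chain rule, so every y-derivative picks up a y' = dy/dx factor.

With everything moved to the left-hand side, differentiate term by term:
  d/dx[(x + 2)^2/64] = x/32 + 1/16
  d/dx[(y + 3)^2/9] = 2·y'(y + 3)/9
  d/dx[-1] = 0

Separating the contributions that come from x directly and those that come through y:
  without y':      x/32 + 1/16
  multiplying y':  2y/9 + 2/3

so (x/32 + 1/16) + (2y/9 + 2/3)·y' = 0, and therefore
  dy/dx = -(x/32 + 1/16)/(2y/9 + 2/3)
        = -((x + 2)/32)/(2(y + 3)/9) = 9(-x - 2)/(64(y + 3))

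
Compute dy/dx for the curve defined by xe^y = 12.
Take d/dx of both sides. Since y is implicitly a function of x, the chain rule attaches a y' = dy/dx factor whenever we differentiate through y.

Set F(x, y) = (left side) − (right side), so the curve is F = 0. Differentiating each term of F:
  d/dx[x·e^(y)] = x·y'·e^(y) + e^(y)
  d/dx[-12] = 0

Collecting, the y'-free part is the partial derivative in x and the y' coefficient is the partial derivative in y:
  ∂F/∂x = e^(y)
  ∂F/∂y = x·e^(y)

so d/dx[F(x, y(x))] = ∂F/∂x + (∂F/∂y)·y' = 0. Rearranging,
  dy/dx = -(∂F/∂x)/(∂F/∂y) = -(e^(y))/(x·e^(y)) = -1/x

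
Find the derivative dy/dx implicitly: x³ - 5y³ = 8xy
Take d/dx of both sides. Since y is implicitly a function of x, the chain rule attaches a y' = dy/dx factor whenever we differentiate through y.

Set F(x, y) = (left side) − (right side), so the curve is F = 0. Differentiating each term of F:
  d/dx[x^3] = 3x^2
  d/dx[-8xy] = -8x·y' - 8y
  d/dx[-5y^3] = -15y^2·y'

Collecting, the y'-free part is the partial derivative in x and the y' coefficient is the partial derivative in y:
  ∂F/∂x = 3x^2 - 8y
  ∂F/∂y = -8x - 15y^2

so d/dx[F(x, y(x))] = ∂F/∂x + (∂F/∂y)·y' = 0. Rearranging,
  dy/dx = -(∂F/∂x)/(∂F/∂y) = -(3x^2 - 8y)/(-8x - 15y^2) = (3x^2 - 8y)/(8x + 15y^2)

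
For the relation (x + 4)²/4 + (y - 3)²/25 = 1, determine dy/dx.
Take d/dx of both sides. Since y is implicitly a function of x, the chain rule attaches a y' = dy/dx factor whenever we differentiate through y.

Set F(x, y) = (left side) − (right side), so the curve is F = 0. Differentiating each term of F:
  d/dx[(x + 4)^2/4] = x/2 + 2
  d/dx[(y - 3)^2/25] = 2·y'(y - 3)/25
  d/dx[-1] = 0

Collecting, the y'-free part is the partial derivative in x and the y' coefficient is the partial derivative in y:
  ∂F/∂x = x/2 + 2
  ∂F/∂y = 2y/25 - 6/25

so d/dx[F(x, y(x))] = ∂F/∂x + (∂F/∂y)·y' = 0. Rearranging,
  dy/dx = -(∂F/∂x)/(∂F/∂y) = -(x/2 + 2)/(2y/25 - 6/25)
        = -((x + 4)/2)/(2(y - 3)/25) = 25(-x - 4)/(4(y - 3))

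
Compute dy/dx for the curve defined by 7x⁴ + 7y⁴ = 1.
Take d/dx of both sides. Since y is implicitly a function of x, the chain rule attaches a y' = dy/dx factor whenever we differentiate through y.

Set F(x, y) = (left side) − (right side), so the curve is F = 0. Differentiating each term of F:
  d/dx[7x^4] = 28x^3
  d/dx[7y^4] = 28y^3·y'
  d/dx[-1] = 0

Collecting, the y'-free part is the partial derivative in x and the y' coefficient is the partial derivative in y:
  ∂F/∂x = 28x^3
  ∂F/∂y = 28y^3

so d/dx[F(x, y(x))] = ∂F/∂x + (∂F/∂y)·y' = 0. Rearranging,
  dy/dx = -(∂F/∂x)/(∂F/∂y) = -(28x^3)/(28y^3) = -x^3/y^3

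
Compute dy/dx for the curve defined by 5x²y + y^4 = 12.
Differentiate both sides with respect to x, treating y as y(x). By the chain rule, any term containing y contributes a factor of y' = dy/dx when we differentiate it.

Move every term to one side and write the relation as F(x, y) = 0. Term by term,
  d/dx[5x^2y] = 5x^2·y' + 10xy
  d/dx[y^4] = 4y^3·y'
  d/dx[-12] = 0

The pieces without y' make up ∂F/∂x and the coefficient of y' is ∂F/∂y:
  ∂F/∂x = 10xy,
  ∂F/∂y = 5x^2 + 4y^3.

Since d/dx[F] = ∂F/∂x + (∂F/∂y)·y' = 0, solve for y':
  (∂F/∂y)·y' = -∂F/∂x
  dy/dx = -(∂F/∂x)/(∂F/∂y) = -(10xy)/(5x^2 + 4y^3) = -10xy/(5x^2 + 4y^3)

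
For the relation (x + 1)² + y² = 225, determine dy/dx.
Differentiate the relation implicitly: treat y = y(x) and apply the chain rule, so every y-derivative picks up a y' = dy/dx factor.

With everything moved to the left-hand side, differentiate term by term:
  d/dx[y^2] = 2y·y'
  d/dx[(x + 1)^2] = 2x + 2
  d/dx[-225] = 0

Separating the contributions that come from x directly and those that come through y:
  without y':      2x + 2
  multiplying y':  2y

so (2x + 2) + (2y)·y' = 0, and therefore
  dy/dx = -(2x + 2)/(2y) = (-x - 1)/y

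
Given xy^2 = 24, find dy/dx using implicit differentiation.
Take d/dx of both sides. Since y is implicitly a function of x, the chain rule attaches a y' = dy/dx factor whenever we differentiate through y.

Set F(x, y) = (left side) − (right side), so the curve is F = 0. Differentiating each term of F:
  d/dx[xy^2] = 2xy·y' + y^2
  d/dx[-24] = 0

Collecting, the y'-free part is the partial derivative in x and the y' coefficient is the partial derivative in y:
  ∂F/∂x = y^2
  ∂F/∂y = 2xy

so d/dx[F(x, y(x))] = ∂F/∂x + (∂F/∂y)·y' = 0. Rearranging,
  dy/dx = -(∂F/∂x)/(∂F/∂y) = -(y^2)/(2xy) = -y/(2x)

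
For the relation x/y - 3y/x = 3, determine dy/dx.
Apply d/dx to both sides, remembering that y depends on x. Each occurrence of y therefore brings in a y' = dy/dx via the chain rule.

With F(x, y) equal to the left-hand side minus the right, differentiate F term by term:
  d/dx[x/y] = -x·y'/y^2 + 1/y
  d/dx[-3y/x] = -3·y'/x + 3y/x^2
  d/dx[-3] = 0
Adding these up, d/dx[F] = 0 becomes
  (1/y + 3y/x^2) + (-x/y^2 - 3/x)·y' = 0,
so isolating y',
  dy/dx = -(1/y + 3y/x^2)/(-x/y^2 - 3/x)
        = -((x^2 + 3y^2)/(x^2y))/(-(x^2 + 3y^2)/(xy^2)) = y/x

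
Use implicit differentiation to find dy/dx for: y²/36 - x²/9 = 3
Take d/dx of both sides. Since y is implicitly a function of x, the chain rule attaches a y' = dy/dx factor whenever we differentiate through y.

Set F(x, y) = (left side) − (right side), so the curve is F = 0. Differentiating each term of F:
  d/dx[-x^2/9] = -2x/9
  d/dx[y^2/36] = y·y'/18
  d/dx[-3] = 0

Collecting, the y'-free part is the partial derivative in x and the y' coefficient is the partial derivative in y:
  ∂F/∂x = -2x/9
  ∂F/∂y = y/18

so d/dx[F(x, y(x))] = ∂F/∂x + (∂F/∂y)·y' = 0. Rearranging,
  dy/dx = -(∂F/∂x)/(∂F/∂y) = -(-2x/9)/(y/18) = 4x/y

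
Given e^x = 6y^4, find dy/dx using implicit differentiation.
Differentiate the relation implicitly: treat y = y(x) and apply the chain rule, so every y-derivative picks up a y' = dy/dx factor.

With everything moved to the left-hand side, differentiate term by term:
  d/dx[-6y^4] = -24y^3·y'
  d/dx[e^(x)] = e^(x)

Separating the contributions that come from x directly and those that come through y:
  without y':      e^(x)
  multiplying y':  -24y^3

so (e^(x)) + (-24y^3)·y' = 0, and therefore
  dy/dx = -(e^(x))/(-24y^3) = e^(x)/(24y^3)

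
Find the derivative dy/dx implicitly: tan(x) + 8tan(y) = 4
Apply d/dx to both sides, remembering that y depends on x. Each occurrence of y therefore brings in a y' = dy/dx via the chain rule.

With F(x, y) equal to the left-hand side minus the right, differentiate F term by term:
  d/dx[tan(x)] = tan(x)^2 + 1
  d/dx[8tan(y)] = 8·y'(tan(y)^2 + 1)
  d/dx[-4] = 0
Adding these up, d/dx[F] = 0 becomes
  (tan(x)^2 + 1) + (8tan(y)^2 + 8)·y' = 0,
so isolating y',
  dy/dx = -(tan(x)^2 + 1)/(8tan(y)^2 + 8) = -cos(y)^2/(8cos(x)^2)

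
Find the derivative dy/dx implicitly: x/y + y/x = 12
Take d/dx of both sides. Since y is implicitly a function of x, the chain rule attaches a y' = dy/dx factor whenever we differentiate through y.

Set F(x, y) = (left side) − (right side), so the curve is F = 0. Differentiating each term of F:
  d/dx[x/y] = -x·y'/y^2 + 1/y
  d/dx[y/x] = y'/x - y/x^2
  d/dx[-12] = 0

Collecting, the y'-free part is the partial derivative in x and the y' coefficient is the partial derivative in y:
  ∂F/∂x = 1/y - y/x^2
  ∂F/∂y = -x/y^2 + 1/x

so d/dx[F(x, y(x))] = ∂F/∂x + (∂F/∂y)·y' = 0. Rearranging,
  dy/dx = -(∂F/∂x)/(∂F/∂y) = -(1/y - y/x^2)/(-x/y^2 + 1/x)
        = -((x - y)(x + y)/(x^2y))/(-(x - y)(x + y)/(xy^2)) = y/x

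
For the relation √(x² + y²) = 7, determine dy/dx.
Take d/dx of both sides. Since y is implicitly a function of x, the chain rule attaches a y' = dy/dx factor whenever we differentiate through y.

Set F(x, y) = (left side) − (right side), so the curve is F = 0. Differentiating each term of F:
  d/dx[√(x^2 + y^2)] = (x + y·y')/√(x^2 + y^2)
  d/dx[-7] = 0

Collecting, the y'-free part is the partial derivative in x and the y' coefficient is the partial derivative in y:
  ∂F/∂x = x/√(x^2 + y^2)
  ∂F/∂y = y/√(x^2 + y^2)

so d/dx[F(x, y(x))] = ∂F/∂x + (∂F/∂y)·y' = 0. Rearranging,
  dy/dx = -(∂F/∂x)/(∂F/∂y) = -(x/√(x^2 + y^2))/(y/√(x^2 + y^2)) = -x/y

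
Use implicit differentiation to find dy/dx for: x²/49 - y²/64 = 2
Differentiate both sides with respect to x, treating y as y(x). By the chain rule, any term containing y contributes a factor of y' = dy/dx when we differentiate it.

Move every term to one side and write the relation as F(x, y) = 0. Term by term,
  d/dx[x^2/49] = 2x/49
  d/dx[-y^2/64] = -y·y'/32
  d/dx[-2] = 0

The pieces without y' make up ∂F/∂x and the coefficient of y' is ∂F/∂y:
  ∂F/∂x = 2x/49,
  ∂F/∂y = -y/32.

Since d/dx[F] = ∂F/∂x + (∂F/∂y)·y' = 0, solve for y':
  (∂F/∂y)·y' = -∂F/∂x
  dy/dx = -(∂F/∂x)/(∂F/∂y) = -(2x/49)/(-y/32) = 64x/(49y)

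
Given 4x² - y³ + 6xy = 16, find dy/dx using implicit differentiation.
Differentiate the relation implicitly: treat y = y(x) and apply the chain rule, so every y-derivative picks up a y' = dy/dx factor.

With everything moved to the left-hand side, differentiate term by term:
  d/dx[4x^2] = 8x
  d/dx[6xy] = 6x·y' + 6y
  d/dx[-y^3] = -3y^2·y'
  d/dx[-16] = 0

Separating the contributions that come from x directly and those that come through y:
  without y':      8x + 6y
  multiplying y':  6x - 3y^2

so (8x + 6y) + (6x - 3y^2)·y' = 0, and therefore
  dy/dx = -(8x + 6y)/(6x - 3y^2) = 2(-4x - 3y)/(3(2x - y^2))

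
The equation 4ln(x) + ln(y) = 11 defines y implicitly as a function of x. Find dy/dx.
Differentiate the relation implicitly: treat y = y(x) and apply the chain rule, so every y-derivative picks up a y' = dy/dx factor.

With everything moved to the left-hand side, differentiate term by term:
  d/dx[4ln(x)] = 4/x
  d/dx[ln(y)] = y'/y
  d/dx[-11] = 0

Separating the contributions that come from x directly and those that come through y:
  without y':      4/x
  multiplying y':  1/y

so (4/x) + (1/y)·y' = 0, and therefore
  dy/dx = -(4/x)/(1/y) = -4y/x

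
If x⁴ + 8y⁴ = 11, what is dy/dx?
Take d/dx of both sides. Since y is implicitly a function of x, the chain rule attaches a y' = dy/dx factor whenever we differentiate through y.

Set F(x, y) = (left side) − (right side), so the curve is F = 0. Differentiating each term of F:
  d/dx[x^4] = 4x^3
  d/dx[8y^4] = 32y^3·y'
  d/dx[-11] = 0

Collecting, the y'-free part is the partial derivative in x and the y' coefficient is the partial derivative in y:
  ∂F/∂x = 4x^3
  ∂F/∂y = 32y^3

so d/dx[F(x, y(x))] = ∂F/∂x + (∂F/∂y)·y' = 0. Rearranging,
  dy/dx = -(∂F/∂x)/(∂F/∂y) = -(4x^3)/(32y^3) = -x^3/(8y^3)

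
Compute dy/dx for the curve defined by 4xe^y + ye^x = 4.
Differentiate the relation implicitly: treat y = y(x) and apply the chain rule, so every y-derivative picks up a y' = dy/dx factor.

With everything moved to the left-hand side, differentiate term by term:
  d/dx[4x·e^(y)] = 4x·y'·e^(y) + 4e^(y)
  d/dx[y·e^(x)] = y·e^(x) + y'·e^(x)
  d/dx[-4] = 0

Separating the contributions that come from x directly and those that come through y:
  without y':      y·e^(x) + 4e^(y)
  multiplying y':  4x·e^(y) + e^(x)

so (y·e^(x) + 4e^(y)) + (4x·e^(y) + e^(x))·y' = 0, and therefore
  dy/dx = -(y·e^(x) + 4e^(y))/(4x·e^(y) + e^(x)) = (-y·e^(x) - 4e^(y))/(4x·e^(y) + e^(x))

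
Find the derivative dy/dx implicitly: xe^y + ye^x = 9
Differentiate the relation implicitly: treat y = y(x) and apply the chain rule, so every y-derivative picks up a y' = dy/dx factor.

With everything moved to the left-hand side, differentiate term by term:
  d/dx[x·e^(y)] = x·y'·e^(y) + e^(y)
  d/dx[y·e^(x)] = y·e^(x) + y'·e^(x)
  d/dx[-9] = 0

Separating the contributions that come from x directly and those that come through y:
  without y':      y·e^(x) + e^(y)
  multiplying y':  x·e^(y) + e^(x)

so (y·e^(x) + e^(y)) + (x·e^(y) + e^(x))·y' = 0, and therefore
  dy/dx = -(y·e^(x) + e^(y))/(x·e^(y) + e^(x)) = (-y·e^(x) - e^(y))/(x·e^(y) + e^(x))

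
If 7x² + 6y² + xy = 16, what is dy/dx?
Take d/dx of both sides. Since y is implicitly a function of x, the chain rule attaches a y' = dy/dx factor whenever we differentiate through y.

Set F(x, y) = (left side) − (right side), so the curve is F = 0. Differentiating each term of F:
  d/dx[7x^2] = 14x
  d/dx[xy] = x·y' + y
  d/dx[6y^2] = 12y·y'
  d/dx[-16] = 0

Collecting, the y'-free part is the partial derivative in x and the y' coefficient is the partial derivative in y:
  ∂F/∂x = 14x + y
  ∂F/∂y = x + 12y

so d/dx[F(x, y(x))] = ∂F/∂x + (∂F/∂y)·y' = 0. Rearranging,
  dy/dx = -(∂F/∂x)/(∂F/∂y) = -(14x + y)/(x + 12y) = (-14x - y)/(x + 12y)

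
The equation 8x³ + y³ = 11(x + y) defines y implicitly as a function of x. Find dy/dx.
Apply d/dx to both sides, remembering that y depends on x. Each occurrence of y therefore brings in a y' = dy/dx via the chain rule.

With F(x, y) equal to the left-hand side minus the right, differentiate F term by term:
  d/dx[8x^3] = 24x^2
  d/dx[-11x] = -11
  d/dx[y^3] = 3y^2·y'
  d/dx[-11y] = -11·y'
Adding these up, d/dx[F] = 0 becomes
  (24x^2 - 11) + (3y^2 - 11)·y' = 0,
so isolating y',
  dy/dx = -(24x^2 - 11)/(3y^2 - 11) = (11 - 24x^2)/(3y^2 - 11)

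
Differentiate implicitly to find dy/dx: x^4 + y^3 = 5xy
Differentiate the relation implicitly: treat y = y(x) and apply the chain rule, so every y-derivative picks up a y' = dy/dx factor.

With everything moved to the left-hand side, differentiate term by term:
  d/dx[x^4] = 4x^3
  d/dx[-5xy] = -5x·y' - 5y
  d/dx[y^3] = 3y^2·y'

Separating the contributions that come from x directly and those that come through y:
  without y':      4x^3 - 5y
  multiplying y':  -5x + 3y^2

so (4x^3 - 5y) + (-5x + 3y^2)·y' = 0, and therefore
  dy/dx = -(4x^3 - 5y)/(-5x + 3y^2) = (4x^3 - 5y)/(5x - 3y^2)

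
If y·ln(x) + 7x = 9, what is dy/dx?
Apply d/dx to both sides, remembering that y depends on x. Each occurrence of y therefore brings in a y' = dy/dx via the chain rule.

With F(x, y) equal to the left-hand side minus the right, differentiate F term by term:
  d/dx[7x] = 7
  d/dx[y·ln(x)] = y'·ln(x) + y/x
  d/dx[-9] = 0
Adding these up, d/dx[F] = 0 becomes
  (7 + y/x) + (ln(x))·y' = 0,
so isolating y',
  dy/dx = -(7 + y/x)/(ln(x))
        = -((7x + y)/x)/(ln(x)) = (-7x - y)/(x·ln(x))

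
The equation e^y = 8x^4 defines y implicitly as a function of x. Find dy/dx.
Apply d/dx to both sides, remembering that y depends on x. Each occurrence of y therefore brings in a y' = dy/dx via the chain rule.

With F(x, y) equal to the left-hand side minus the right, differentiate F term by term:
  d/dx[-8x^4] = -32x^3
  d/dx[e^(y)] = y'·e^(y)
Adding these up, d/dx[F] = 0 becomes
  (-32x^3) + (e^(y))·y' = 0,
so isolating y',
  dy/dx = -(-32x^3)/(e^(y)) = 32x^3e^(-y)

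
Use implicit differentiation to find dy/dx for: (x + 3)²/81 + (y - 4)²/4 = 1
Take d/dx of both sides. Since y is implicitly a function of x, the chain rule attaches a y' = dy/dx factor whenever we differentiate through y.

Set F(x, y) = (left side) − (right side), so the curve is F = 0. Differentiating each term of F:
  d/dx[(x + 3)^2/81] = 2x/81 + 2/27
  d/dx[(y - 4)^2/4] = y'(y - 4)/2
  d/dx[-1] = 0

Collecting, the y'-free part is the partial derivative in x and the y' coefficient is the partial derivative in y:
  ∂F/∂x = 2x/81 + 2/27
  ∂F/∂y = y/2 - 2

so d/dx[F(x, y(x))] = ∂F/∂x + (∂F/∂y)·y' = 0. Rearranging,
  dy/dx = -(∂F/∂x)/(∂F/∂y) = -(2x/81 + 2/27)/(y/2 - 2)
        = -(2(x + 3)/81)/((y - 4)/2) = 4(-x - 3)/(81(y - 4))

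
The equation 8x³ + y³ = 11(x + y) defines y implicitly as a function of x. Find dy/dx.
Take d/dx of both sides. Since y is implicitly a function of x, the chain rule attaches a y' = dy/dx factor whenever we differentiate through y.

Set F(x, y) = (left side) − (right side), so the curve is F = 0. Differentiating each term of F:
  d/dx[8x^3] = 24x^2
  d/dx[-11x] = -11
  d/dx[y^3] = 3y^2·y'
  d/dx[-11y] = -11·y'

Collecting, the y'-free part is the partial derivative in x and the y' coefficient is the partial derivative in y:
  ∂F/∂x = 24x^2 - 11
  ∂F/∂y = 3y^2 - 11

so d/dx[F(x, y(x))] = ∂F/∂x + (∂F/∂y)·y' = 0. Rearranging,
  dy/dx = -(∂F/∂x)/(∂F/∂y) = -(24x^2 - 11)/(3y^2 - 11) = (11 - 24x^2)/(3y^2 - 11)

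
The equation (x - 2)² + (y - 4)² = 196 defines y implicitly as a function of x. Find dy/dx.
Differentiate the relation implicitly: treat y = y(x) and apply the chain rule, so every y-derivative picks up a y' = dy/dx factor.

With everything moved to the left-hand side, differentiate term by term:
  d/dx[(x - 2)^2] = 2x - 4
  d/dx[(y - 4)^2] = 2·y'(y - 4)
  d/dx[-196] = 0

Separating the contributions that come from x directly and those that come through y:
  without y':      2x - 4
  multiplying y':  2y - 8

so (2x - 4) + (2y - 8)·y' = 0, and therefore
  dy/dx = -(2x - 4)/(2y - 8) = (2 - x)/(y - 4)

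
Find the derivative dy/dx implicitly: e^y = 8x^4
Apply d/dx to both sides, remembering that y depends on x. Each occurrence of y therefore brings in a y' = dy/dx via the chain rule.

With F(x, y) equal to the left-hand side minus the right, differentiate F term by term:
  d/dx[-8x^4] = -32x^3
  d/dx[e^(y)] = y'·e^(y)
Adding these up, d/dx[F] = 0 becomes
  (-32x^3) + (e^(y))·y' = 0,
so isolating y',
  dy/dx = -(-32x^3)/(e^(y)) = 32x^3e^(-y)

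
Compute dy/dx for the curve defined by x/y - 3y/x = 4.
Differentiate both sides with respect to x, treating y as y(x). By the chain rule, any term containing y contributes a factor of y' = dy/dx when we differentiate it.

Move every term to one side and write the relation as F(x, y) = 0. Term by term,
  d/dx[x/y] = -x·y'/y^2 + 1/y
  d/dx[-3y/x] = -3·y'/x + 3y/x^2
  d/dx[-4] = 0

The pieces without y' make up ∂F/∂x and the coefficient of y' is ∂F/∂y:
  ∂F/∂x = 1/y + 3y/x^2,
  ∂F/∂y = -x/y^2 - 3/x.

Since d/dx[F] = ∂F/∂x + (∂F/∂y)·y' = 0, solve for y':
  (∂F/∂y)·y' = -∂F/∂x
  dy/dx = -(∂F/∂x)/(∂F/∂y) = -(1/y + 3y/x^2)/(-x/y^2 - 3/x)
        = -((x^2 + 3y^2)/(x^2y))/(-(x^2 + 3y^2)/(xy^2)) = y/x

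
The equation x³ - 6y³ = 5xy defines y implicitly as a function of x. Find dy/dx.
Differentiate the relation implicitly: treat y = y(x) and apply the chain rule, so every y-derivative picks up a y' = dy/dx factor.

With everything moved to the left-hand side, differentiate term by term:
  d/dx[x^3] = 3x^2
  d/dx[-5xy] = -5x·y' - 5y
  d/dx[-6y^3] = -18y^2·y'

Separating the contributions that come from x directly and those that come through y:
  without y':      3x^2 - 5y
  multiplying y':  -5x - 18y^2

so (3x^2 - 5y) + (-5x - 18y^2)·y' = 0, and therefore
  dy/dx = -(3x^2 - 5y)/(-5x - 18y^2) = (3x^2 - 5y)/(5x + 18y^2)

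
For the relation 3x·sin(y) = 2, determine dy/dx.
Apply d/dx to both sides, remembering that y depends on x. Each occurrence of y therefore brings in a y' = dy/dx via the chain rule.

With F(x, y) equal to the left-hand side minus the right, differentiate F term by term:
  d/dx[3x·sin(y)] = 3x·y'·cos(y) + 3sin(y)
  d/dx[-2] = 0
Adding these up, d/dx[F] = 0 becomes
  (3sin(y)) + (3x·cos(y))·y' = 0,
so isolating y',
  dy/dx = -(3sin(y))/(3x·cos(y)) = -tan(y)/x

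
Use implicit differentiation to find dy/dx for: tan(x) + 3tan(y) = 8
Take d/dx of both sides. Since y is implicitly a function of x, the chain rule attaches a y' = dy/dx factor whenever we differentiate through y.

Set F(x, y) = (left side) − (right side), so the curve is F = 0. Differentiating each term of F:
  d/dx[tan(x)] = tan(x)^2 + 1
  d/dx[3tan(y)] = 3·y'(tan(y)^2 + 1)
  d/dx[-8] = 0

Collecting, the y'-free part is the partial derivative in x and the y' coefficient is the partial derivative in y:
  ∂F/∂x = tan(x)^2 + 1
  ∂F/∂y = 3tan(y)^2 + 3

so d/dx[F(x, y(x))] = ∂F/∂x + (∂F/∂y)·y' = 0. Rearranging,
  dy/dx = -(∂F/∂x)/(∂F/∂y) = -(tan(x)^2 + 1)/(3tan(y)^2 + 3) = -cos(y)^2/(3cos(x)^2)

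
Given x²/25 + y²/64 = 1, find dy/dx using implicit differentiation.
Take d/dx of both sides. Since y is implicitly a function of x, the chain rule attaches a y' = dy/dx factor whenever we differentiate through y.

Set F(x, y) = (left side) − (right side), so the curve is F = 0. Differentiating each term of F:
  d/dx[x^2/25] = 2x/25
  d/dx[y^2/64] = y·y'/32
  d/dx[-1] = 0

Collecting, the y'-free part is the partial derivative in x and the y' coefficient is the partial derivative in y:
  ∂F/∂x = 2x/25
  ∂F/∂y = y/32

so d/dx[F(x, y(x))] = ∂F/∂x + (∂F/∂y)·y' = 0. Rearranging,
  dy/dx = -(∂F/∂x)/(∂F/∂y) = -(2x/25)/(y/32) = -64x/(25y)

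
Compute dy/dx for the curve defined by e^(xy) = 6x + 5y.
Differentiate both sides with respect to x, treating y as y(x). By the chain rule, any term containing y contributes a factor of y' = dy/dx when we differentiate it.

Move every term to one side and write the relation as F(x, y) = 0. Term by term,
  d/dx[-6x] = -6
  d/dx[-5y] = -5·y'
  d/dx[e^(xy)] = (x·y' + y)·e^(xy)

The pieces without y' make up ∂F/∂x and the coefficient of y' is ∂F/∂y:
  ∂F/∂x = y·e^(xy) - 6,
  ∂F/∂y = x·e^(xy) - 5.

Since d/dx[F] = ∂F/∂x + (∂F/∂y)·y' = 0, solve for y':
  (∂F/∂y)·y' = -∂F/∂x
  dy/dx = -(∂F/∂x)/(∂F/∂y) = -(y·e^(xy) - 6)/(x·e^(xy) - 5) = (-y·e^(xy) + 6)/(x·e^(xy) - 5)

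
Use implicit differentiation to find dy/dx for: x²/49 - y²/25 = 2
Take d/dx of both sides. Since y is implicitly a function of x, the chain rule attaches a y' = dy/dx factor whenever we differentiate through y.

Set F(x, y) = (left side) − (right side), so the curve is F = 0. Differentiating each term of F:
  d/dx[x^2/49] = 2x/49
  d/dx[-y^2/25] = -2y·y'/25
  d/dx[-2] = 0

Collecting, the y'-free part is the partial derivative in x and the y' coefficient is the partial derivative in y:
  ∂F/∂x = 2x/49
  ∂F/∂y = -2y/25

so d/dx[F(x, y(x))] = ∂F/∂x + (∂F/∂y)·y' = 0. Rearranging,
  dy/dx = -(∂F/∂x)/(∂F/∂y) = -(2x/49)/(-2y/25) = 25x/(49y)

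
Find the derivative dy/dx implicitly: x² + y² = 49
Take d/dx of both sides. Since y is implicitly a function of x, the chain rule attaches a y' = dy/dx factor whenever we differentiate through y.

Set F(x, y) = (left side) − (right side), so the curve is F = 0. Differentiating each term of F:
  d/dx[x^2] = 2x
  d/dx[y^2] = 2y·y'
  d/dx[-49] = 0

Collecting, the y'-free part is the partial derivative in x and the y' coefficient is the partial derivative in y:
  ∂F/∂x = 2x
  ∂F/∂y = 2y

so d/dx[F(x, y(x))] = ∂F/∂x + (∂F/∂y)·y' = 0. Rearranging,
  dy/dx = -(∂F/∂x)/(∂F/∂y) = -(2x)/(2y) = -x/y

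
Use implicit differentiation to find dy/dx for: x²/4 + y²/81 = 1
Differentiate the relation implicitly: treat y = y(x) and apply the chain rule, so every y-derivative picks up a y' = dy/dx factor.

With everything moved to the left-hand side, differentiate term by term:
  d/dx[x^2/4] = x/2
  d/dx[y^2/81] = 2y·y'/81
  d/dx[-1] = 0

Separating the contributions that come from x directly and those that come through y:
  without y':      x/2
  multiplying y':  2y/81

so (x/2) + (2y/81)·y' = 0, and therefore
  dy/dx = -(x/2)/(2y/81) = -81x/(4y)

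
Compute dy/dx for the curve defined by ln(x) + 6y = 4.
Take d/dx of both sides. Since y is implicitly a function of x, the chain rule attaches a y' = dy/dx factor whenever we differentiate through y.

Set F(x, y) = (left side) − (right side), so the curve is F = 0. Differentiating each term of F:
  d/dx[6y] = 6·y'
  d/dx[ln(x)] = 1/x
  d/dx[-4] = 0

Collecting, the y'-free part is the partial derivative in x and the y' coefficient is the partial derivative in y:
  ∂F/∂x = 1/x
  ∂F/∂y = 6

so d/dx[F(x, y(x))] = ∂F/∂x + (∂F/∂y)·y' = 0. Rearranging,
  dy/dx = -(∂F/∂x)/(∂F/∂y) = -(1/x)/(6) = -1/(6x)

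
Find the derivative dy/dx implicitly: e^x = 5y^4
Differentiate the relation implicitly: treat y = y(x) and apply the chain rule, so every y-derivative picks up a y' = dy/dx factor.

With everything moved to the left-hand side, differentiate term by term:
  d/dx[-5y^4] = -20y^3·y'
  d/dx[e^(x)] = e^(x)

Separating the contributions that come from x directly and those that come through y:
  without y':      e^(x)
  multiplying y':  -20y^3

so (e^(x)) + (-20y^3)·y' = 0, and therefore
  dy/dx = -(e^(x))/(-20y^3) = e^(x)/(20y^3)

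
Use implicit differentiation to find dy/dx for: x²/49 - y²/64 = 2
Differentiate both sides with respect to x, treating y as y(x). By the chain rule, any term containing y contributes a factor of y' = dy/dx when we differentiate it.

Move every term to one side and write the relation as F(x, y) = 0. Term by term,
  d/dx[x^2/49] = 2x/49
  d/dx[-y^2/64] = -y·y'/32
  d/dx[-2] = 0

The pieces without y' make up ∂F/∂x and the coefficient of y' is ∂F/∂y:
  ∂F/∂x = 2x/49,
  ∂F/∂y = -y/32.

Since d/dx[F] = ∂F/∂x + (∂F/∂y)·y' = 0, solve for y':
  (∂F/∂y)·y' = -∂F/∂x
  dy/dx = -(∂F/∂x)/(∂F/∂y) = -(2x/49)/(-y/32) = 64x/(49y)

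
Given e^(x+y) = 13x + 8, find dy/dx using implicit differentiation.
Differentiate both sides with respect to x, treating y as y(x). By the chain rule, any term containing y contributes a factor of y' = dy/dx when we differentiate it.

Move every term to one side and write the relation as F(x, y) = 0. Term by term,
  d/dx[-13x] = -13
  d/dx[e^(x + y)] = (y' + 1)·e^(x + y)
  d/dx[-8] = 0

The pieces without y' make up ∂F/∂x and the coefficient of y' is ∂F/∂y:
  ∂F/∂x = e^(x + y) - 13,
  ∂F/∂y = e^(x + y).

Since d/dx[F] = ∂F/∂x + (∂F/∂y)·y' = 0, solve for y':
  (∂F/∂y)·y' = -∂F/∂x
  dy/dx = -(∂F/∂x)/(∂F/∂y) = -(e^(x + y) - 13)/(e^(x + y)) = 13e^(-x - y) - 1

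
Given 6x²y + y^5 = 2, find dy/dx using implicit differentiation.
Differentiate the relation implicitly: treat y = y(x) and apply the chain rule, so every y-derivative picks up a y' = dy/dx factor.

With everything moved to the left-hand side, differentiate term by term:
  d/dx[6x^2y] = 6x^2·y' + 12xy
  d/dx[y^5] = 5y^4·y'
  d/dx[-2] = 0

Separating the contributions that come from x directly and those that come through y:
  without y':      12xy
  multiplying y':  6x^2 + 5y^4

so (12xy) + (6x^2 + 5y^4)·y' = 0, and therefore
  dy/dx = -(12xy)/(6x^2 + 5y^4) = -12xy/(6x^2 + 5y^4)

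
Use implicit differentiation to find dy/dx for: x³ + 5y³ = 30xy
Differentiate both sides with respect to x, treating y as y(x). By the chain rule, any term containing y contributes a factor of y' = dy/dx when we differentiate it.

Move every term to one side and write the relation as F(x, y) = 0. Term by term,
  d/dx[x^3] = 3x^2
  d/dx[-30xy] = -30x·y' - 30y
  d/dx[5y^3] = 15y^2·y'

The pieces without y' make up ∂F/∂x and the coefficient of y' is ∂F/∂y:
  ∂F/∂x = 3x^2 - 30y,
  ∂F/∂y = -30x + 15y^2.

Since d/dx[F] = ∂F/∂x + (∂F/∂y)·y' = 0, solve for y':
  (∂F/∂y)·y' = -∂F/∂x
  dy/dx = -(∂F/∂x)/(∂F/∂y) = -(3x^2 - 30y)/(-30x + 15y^2) = (x^2 - 10y)/(5(2x - y^2))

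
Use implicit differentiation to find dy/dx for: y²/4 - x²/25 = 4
Apply d/dx to both sides, remembering that y depends on x. Each occurrence of y therefore brings in a y' = dy/dx via the chain rule.

With F(x, y) equal to the left-hand side minus the right, differentiate F term by term:
  d/dx[-x^2/25] = -2x/25
  d/dx[y^2/4] = y·y'/2
  d/dx[-4] = 0
Adding these up, d/dx[F] = 0 becomes
  (-2x/25) + (y/2)·y' = 0,
so isolating y',
  dy/dx = -(-2x/25)/(y/2) = 4x/(25y)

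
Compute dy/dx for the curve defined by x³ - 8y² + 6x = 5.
Take d/dx of both sides. Since y is implicitly a function of x, the chain rule attaches a y' = dy/dx factor whenever we differentiate through y.

Set F(x, y) = (left side) − (right side), so the curve is F = 0. Differentiating each term of F:
  d/dx[x^3] = 3x^2
  d/dx[6x] = 6
  d/dx[-8y^2] = -16y·y'
  d/dx[-5] = 0

Collecting, the y'-free part is the partial derivative in x and the y' coefficient is the partial derivative in y:
  ∂F/∂x = 3x^2 + 6
  ∂F/∂y = -16y

so d/dx[F(x, y(x))] = ∂F/∂x + (∂F/∂y)·y' = 0. Rearranging,
  dy/dx = -(∂F/∂x)/(∂F/∂y) = -(3x^2 + 6)/(-16y) = 3(x^2 + 2)/(16y)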